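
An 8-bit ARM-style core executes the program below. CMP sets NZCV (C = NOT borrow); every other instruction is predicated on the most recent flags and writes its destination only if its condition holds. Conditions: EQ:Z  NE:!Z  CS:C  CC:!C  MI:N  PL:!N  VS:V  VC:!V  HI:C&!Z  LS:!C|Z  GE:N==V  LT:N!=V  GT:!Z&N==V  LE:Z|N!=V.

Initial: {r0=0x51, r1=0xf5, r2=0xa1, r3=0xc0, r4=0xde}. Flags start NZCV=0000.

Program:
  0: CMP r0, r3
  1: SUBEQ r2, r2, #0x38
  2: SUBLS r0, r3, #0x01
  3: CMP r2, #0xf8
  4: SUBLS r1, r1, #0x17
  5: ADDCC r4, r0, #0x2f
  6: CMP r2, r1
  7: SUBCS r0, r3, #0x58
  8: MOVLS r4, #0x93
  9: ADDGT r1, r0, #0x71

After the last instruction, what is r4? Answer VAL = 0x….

VAL = 0x93

0: ✓ CMP  NZCV=1001
1: · SUBEQ
2: ✓ SUBLS  r0←0xbf
3: ✓ CMP  NZCV=1000
4: ✓ SUBLS  r1←0xde
5: ✓ ADDCC  r4←0xee
6: ✓ CMP  NZCV=1000
7: · SUBCS
8: ✓ MOVLS  r4←0x93
9: · ADDGT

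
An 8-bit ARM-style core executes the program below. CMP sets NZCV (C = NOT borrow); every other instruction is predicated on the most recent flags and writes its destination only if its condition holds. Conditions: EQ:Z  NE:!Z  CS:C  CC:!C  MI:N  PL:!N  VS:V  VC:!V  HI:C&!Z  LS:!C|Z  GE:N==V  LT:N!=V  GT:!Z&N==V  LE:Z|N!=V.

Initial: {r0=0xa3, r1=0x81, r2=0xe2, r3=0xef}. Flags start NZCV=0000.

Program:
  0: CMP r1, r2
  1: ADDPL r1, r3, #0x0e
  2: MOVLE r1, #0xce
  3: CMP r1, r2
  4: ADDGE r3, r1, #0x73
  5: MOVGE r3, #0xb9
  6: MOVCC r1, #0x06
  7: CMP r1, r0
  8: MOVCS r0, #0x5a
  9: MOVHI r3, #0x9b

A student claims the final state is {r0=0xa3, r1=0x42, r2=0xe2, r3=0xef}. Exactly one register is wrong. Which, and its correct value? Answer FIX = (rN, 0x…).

FIX = (r1, 0x06)

[0] flags=1000 → (cmp)
[1] flags=1000 PL?F → skip
[2] flags=1000 LE?T → r1=0xce
[3] flags=1000 → (cmp)
[4] flags=1000 GE?F → skip
[5] flags=1000 GE?F → skip
[6] flags=1000 CC?T → r1=0x06
[7] flags=0000 → (cmp)
[8] flags=0000 CS?F → skip
[9] flags=0000 HI?F → skip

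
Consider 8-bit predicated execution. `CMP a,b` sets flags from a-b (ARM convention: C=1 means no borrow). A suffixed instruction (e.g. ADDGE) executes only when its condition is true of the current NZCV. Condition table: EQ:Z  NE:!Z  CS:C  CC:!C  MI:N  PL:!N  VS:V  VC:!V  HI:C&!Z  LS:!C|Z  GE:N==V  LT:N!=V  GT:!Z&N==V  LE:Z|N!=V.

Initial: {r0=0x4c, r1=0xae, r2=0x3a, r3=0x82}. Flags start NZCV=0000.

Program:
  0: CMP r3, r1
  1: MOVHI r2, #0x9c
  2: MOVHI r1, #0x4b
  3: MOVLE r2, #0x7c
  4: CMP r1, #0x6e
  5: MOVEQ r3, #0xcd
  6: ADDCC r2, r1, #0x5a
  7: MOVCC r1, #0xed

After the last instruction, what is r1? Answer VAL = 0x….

[0] flags=1000 → (cmp)
[1] flags=1000 HI?F → skip
[2] flags=1000 HI?F → skip
[3] flags=1000 LE?T → r2=0x7c
[4] flags=0011 → (cmp)
[5] flags=0011 EQ?F → skip
[6] flags=0011 CC?F → skip
[7] flags=0011 CC?F → skip

VAL = 0xae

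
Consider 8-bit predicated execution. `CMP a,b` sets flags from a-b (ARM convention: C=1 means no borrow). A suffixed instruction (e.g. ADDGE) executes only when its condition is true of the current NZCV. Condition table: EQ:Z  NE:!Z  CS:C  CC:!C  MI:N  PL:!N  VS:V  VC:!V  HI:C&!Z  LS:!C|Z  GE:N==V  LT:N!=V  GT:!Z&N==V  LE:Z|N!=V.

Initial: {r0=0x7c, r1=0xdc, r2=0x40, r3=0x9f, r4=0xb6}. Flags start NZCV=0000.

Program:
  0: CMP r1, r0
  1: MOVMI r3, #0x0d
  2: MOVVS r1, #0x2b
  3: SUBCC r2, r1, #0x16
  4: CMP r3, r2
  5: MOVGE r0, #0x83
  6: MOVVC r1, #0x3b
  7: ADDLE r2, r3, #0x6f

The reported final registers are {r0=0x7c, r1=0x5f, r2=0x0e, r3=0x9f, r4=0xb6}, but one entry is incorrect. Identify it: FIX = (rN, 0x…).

[0] flags=0011 → (cmp)
[1] flags=0011 MI?F → skip
[2] flags=0011 VS?T → r1=0x2b
[3] flags=0011 CC?F → skip
[4] flags=0011 → (cmp)
[5] flags=0011 GE?F → skip
[6] flags=0011 VC?F → skip
[7] flags=0011 LE?T → r2=0x0e

FIX = (r1, 0x2b)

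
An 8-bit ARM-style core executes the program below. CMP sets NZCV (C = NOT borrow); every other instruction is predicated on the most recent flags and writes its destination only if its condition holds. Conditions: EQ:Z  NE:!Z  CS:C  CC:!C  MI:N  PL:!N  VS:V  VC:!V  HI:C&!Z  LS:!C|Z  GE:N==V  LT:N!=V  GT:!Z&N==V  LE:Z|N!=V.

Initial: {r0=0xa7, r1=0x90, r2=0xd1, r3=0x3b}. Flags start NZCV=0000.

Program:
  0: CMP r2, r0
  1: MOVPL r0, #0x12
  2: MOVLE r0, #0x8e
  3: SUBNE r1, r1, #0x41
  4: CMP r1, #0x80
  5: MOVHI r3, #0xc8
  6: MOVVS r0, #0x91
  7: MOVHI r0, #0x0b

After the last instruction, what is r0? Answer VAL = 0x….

[0] flags=0010 → (cmp)
[1] flags=0010 PL?T → r0=0x12
[2] flags=0010 LE?F → skip
[3] flags=0010 NE?T → r1=0x4f
[4] flags=1001 → (cmp)
[5] flags=1001 HI?F → skip
[6] flags=1001 VS?T → r0=0x91
[7] flags=1001 HI?F → skip

VAL = 0x91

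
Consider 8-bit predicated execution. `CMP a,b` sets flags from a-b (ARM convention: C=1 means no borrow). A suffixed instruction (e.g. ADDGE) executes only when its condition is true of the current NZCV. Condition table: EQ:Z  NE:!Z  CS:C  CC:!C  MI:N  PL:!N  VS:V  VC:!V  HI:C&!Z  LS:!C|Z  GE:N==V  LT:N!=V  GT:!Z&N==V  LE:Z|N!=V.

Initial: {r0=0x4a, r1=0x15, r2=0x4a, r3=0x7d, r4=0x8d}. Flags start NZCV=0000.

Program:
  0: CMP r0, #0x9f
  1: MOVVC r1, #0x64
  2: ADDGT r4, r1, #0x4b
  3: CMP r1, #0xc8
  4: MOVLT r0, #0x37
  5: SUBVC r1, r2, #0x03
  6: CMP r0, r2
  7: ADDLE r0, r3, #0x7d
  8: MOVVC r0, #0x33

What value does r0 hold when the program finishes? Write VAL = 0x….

[0] flags=1001 → (cmp)
[1] flags=1001 VC?F → skip
[2] flags=1001 GT?T → r4=0x60
[3] flags=0000 → (cmp)
[4] flags=0000 LT?F → skip
[5] flags=0000 VC?T → r1=0x47
[6] flags=0110 → (cmp)
[7] flags=0110 LE?T → r0=0xfa
[8] flags=0110 VC?T → r0=0x33

VAL = 0x33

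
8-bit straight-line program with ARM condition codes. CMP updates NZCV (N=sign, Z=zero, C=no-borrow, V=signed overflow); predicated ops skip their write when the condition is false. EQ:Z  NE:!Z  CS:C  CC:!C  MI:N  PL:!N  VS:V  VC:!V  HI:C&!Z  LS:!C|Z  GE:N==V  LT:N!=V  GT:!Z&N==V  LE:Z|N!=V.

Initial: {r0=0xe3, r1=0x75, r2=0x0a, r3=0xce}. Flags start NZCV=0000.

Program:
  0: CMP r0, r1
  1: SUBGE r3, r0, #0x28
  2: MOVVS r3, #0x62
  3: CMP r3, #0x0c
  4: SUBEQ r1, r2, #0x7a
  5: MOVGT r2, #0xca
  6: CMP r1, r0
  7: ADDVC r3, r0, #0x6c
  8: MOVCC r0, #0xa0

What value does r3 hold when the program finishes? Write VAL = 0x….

0: ✓ CMP  NZCV=0011
1: · SUBGE
2: ✓ MOVVS  r3←0x62
3: ✓ CMP  NZCV=0010
4: · SUBEQ
5: ✓ MOVGT  r2←0xca
6: ✓ CMP  NZCV=1001
7: · ADDVC
8: ✓ MOVCC  r0←0xa0

VAL = 0x62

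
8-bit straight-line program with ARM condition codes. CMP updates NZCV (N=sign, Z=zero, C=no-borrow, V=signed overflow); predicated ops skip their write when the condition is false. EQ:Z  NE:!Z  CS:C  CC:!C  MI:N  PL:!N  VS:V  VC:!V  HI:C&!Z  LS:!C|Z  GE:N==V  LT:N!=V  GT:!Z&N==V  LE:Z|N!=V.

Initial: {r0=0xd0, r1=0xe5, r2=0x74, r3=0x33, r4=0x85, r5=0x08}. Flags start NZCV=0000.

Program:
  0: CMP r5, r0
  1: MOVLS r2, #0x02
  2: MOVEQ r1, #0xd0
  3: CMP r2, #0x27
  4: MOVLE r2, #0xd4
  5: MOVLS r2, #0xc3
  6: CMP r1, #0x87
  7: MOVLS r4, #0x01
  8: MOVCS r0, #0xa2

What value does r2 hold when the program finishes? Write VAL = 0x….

0: ✓ CMP  NZCV=0000
1: ✓ MOVLS  r2←0x02
2: · MOVEQ
3: ✓ CMP  NZCV=1000
4: ✓ MOVLE  r2←0xd4
5: ✓ MOVLS  r2←0xc3
6: ✓ CMP  NZCV=0010
7: · MOVLS
8: ✓ MOVCS  r0←0xa2

VAL = 0xc3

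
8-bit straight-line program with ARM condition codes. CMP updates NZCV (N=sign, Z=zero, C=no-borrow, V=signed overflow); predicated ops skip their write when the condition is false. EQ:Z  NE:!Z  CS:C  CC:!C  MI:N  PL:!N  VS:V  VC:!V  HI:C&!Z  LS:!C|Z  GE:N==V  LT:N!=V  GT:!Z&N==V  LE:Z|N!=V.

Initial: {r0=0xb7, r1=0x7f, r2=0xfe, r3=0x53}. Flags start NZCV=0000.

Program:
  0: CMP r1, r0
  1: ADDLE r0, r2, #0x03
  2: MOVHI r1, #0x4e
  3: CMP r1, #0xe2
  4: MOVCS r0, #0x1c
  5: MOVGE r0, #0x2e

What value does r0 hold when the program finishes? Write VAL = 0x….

VAL = 0x2e

0: ✓ CMP  NZCV=1001
1: · ADDLE
2: · MOVHI
3: ✓ CMP  NZCV=1001
4: · MOVCS
5: ✓ MOVGE  r0←0x2e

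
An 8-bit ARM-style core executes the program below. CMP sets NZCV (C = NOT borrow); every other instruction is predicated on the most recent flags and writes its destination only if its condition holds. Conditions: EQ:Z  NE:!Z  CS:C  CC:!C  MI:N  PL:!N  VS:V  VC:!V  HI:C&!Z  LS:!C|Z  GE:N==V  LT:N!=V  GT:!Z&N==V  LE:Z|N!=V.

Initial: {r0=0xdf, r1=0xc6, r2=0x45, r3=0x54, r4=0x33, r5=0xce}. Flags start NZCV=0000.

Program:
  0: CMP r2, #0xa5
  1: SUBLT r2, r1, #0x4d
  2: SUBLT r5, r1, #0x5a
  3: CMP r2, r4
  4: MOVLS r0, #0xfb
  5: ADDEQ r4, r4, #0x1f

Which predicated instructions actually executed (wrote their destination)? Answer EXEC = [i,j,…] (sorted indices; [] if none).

EXEC = []

[0] flags=1001 → (cmp)
[1] flags=1001 LT?F → skip
[2] flags=1001 LT?F → skip
[3] flags=0010 → (cmp)
[4] flags=0010 LS?F → skip
[5] flags=0010 EQ?F → skip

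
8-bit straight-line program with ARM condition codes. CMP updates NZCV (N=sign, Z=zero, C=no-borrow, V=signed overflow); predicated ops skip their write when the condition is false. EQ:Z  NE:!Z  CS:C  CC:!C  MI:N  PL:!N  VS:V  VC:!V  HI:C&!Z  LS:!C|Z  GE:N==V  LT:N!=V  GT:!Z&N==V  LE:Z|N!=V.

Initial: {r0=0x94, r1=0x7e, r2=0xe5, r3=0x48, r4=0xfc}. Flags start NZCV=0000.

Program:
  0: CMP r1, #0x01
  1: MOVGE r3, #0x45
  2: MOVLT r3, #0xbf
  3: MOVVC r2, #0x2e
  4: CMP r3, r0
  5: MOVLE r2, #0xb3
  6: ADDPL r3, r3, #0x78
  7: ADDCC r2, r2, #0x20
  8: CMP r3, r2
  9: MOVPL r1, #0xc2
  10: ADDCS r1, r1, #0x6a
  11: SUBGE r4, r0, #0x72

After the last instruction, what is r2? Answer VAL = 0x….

[0] flags=0010 → (cmp)
[1] flags=0010 GE?T → r3=0x45
[2] flags=0010 LT?F → skip
[3] flags=0010 VC?T → r2=0x2e
[4] flags=1001 → (cmp)
[5] flags=1001 LE?F → skip
[6] flags=1001 PL?F → skip
[7] flags=1001 CC?T → r2=0x4e
[8] flags=1000 → (cmp)
[9] flags=1000 PL?F → skip
[10] flags=1000 CS?F → skip
[11] flags=1000 GE?F → skip

VAL = 0x4e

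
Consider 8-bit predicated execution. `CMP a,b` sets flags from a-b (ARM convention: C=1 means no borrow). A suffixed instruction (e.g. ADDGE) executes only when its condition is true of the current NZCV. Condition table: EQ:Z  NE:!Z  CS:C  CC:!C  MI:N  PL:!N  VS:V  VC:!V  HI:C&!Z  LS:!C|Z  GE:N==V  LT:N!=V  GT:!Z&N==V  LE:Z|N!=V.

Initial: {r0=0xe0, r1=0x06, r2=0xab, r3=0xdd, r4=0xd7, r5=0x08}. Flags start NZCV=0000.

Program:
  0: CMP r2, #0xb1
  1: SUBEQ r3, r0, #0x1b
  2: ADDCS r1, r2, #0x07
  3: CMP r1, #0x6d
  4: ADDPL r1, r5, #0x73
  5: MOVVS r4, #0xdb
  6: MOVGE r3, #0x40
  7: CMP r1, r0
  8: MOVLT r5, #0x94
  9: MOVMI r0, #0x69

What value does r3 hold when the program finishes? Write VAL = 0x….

[0] flags=1000 → (cmp)
[1] flags=1000 EQ?F → skip
[2] flags=1000 CS?F → skip
[3] flags=1000 → (cmp)
[4] flags=1000 PL?F → skip
[5] flags=1000 VS?F → skip
[6] flags=1000 GE?F → skip
[7] flags=0000 → (cmp)
[8] flags=0000 LT?F → skip
[9] flags=0000 MI?F → skip

VAL = 0xdd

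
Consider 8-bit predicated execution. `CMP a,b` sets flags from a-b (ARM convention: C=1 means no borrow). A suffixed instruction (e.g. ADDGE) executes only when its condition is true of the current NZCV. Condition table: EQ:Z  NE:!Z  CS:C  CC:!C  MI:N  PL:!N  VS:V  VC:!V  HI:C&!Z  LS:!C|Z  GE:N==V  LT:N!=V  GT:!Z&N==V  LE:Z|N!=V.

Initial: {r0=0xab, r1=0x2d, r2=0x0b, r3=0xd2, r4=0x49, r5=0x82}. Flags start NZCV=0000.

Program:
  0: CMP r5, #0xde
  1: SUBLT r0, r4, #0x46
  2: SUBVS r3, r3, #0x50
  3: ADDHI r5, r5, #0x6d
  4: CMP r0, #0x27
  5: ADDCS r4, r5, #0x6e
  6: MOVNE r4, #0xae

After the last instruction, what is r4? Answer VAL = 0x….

VAL = 0xae

0: ✓ CMP  NZCV=1000
1: ✓ SUBLT  r0←0x03
2: · SUBVS
3: · ADDHI
4: ✓ CMP  NZCV=1000
5: · ADDCS
6: ✓ MOVNE  r4←0xae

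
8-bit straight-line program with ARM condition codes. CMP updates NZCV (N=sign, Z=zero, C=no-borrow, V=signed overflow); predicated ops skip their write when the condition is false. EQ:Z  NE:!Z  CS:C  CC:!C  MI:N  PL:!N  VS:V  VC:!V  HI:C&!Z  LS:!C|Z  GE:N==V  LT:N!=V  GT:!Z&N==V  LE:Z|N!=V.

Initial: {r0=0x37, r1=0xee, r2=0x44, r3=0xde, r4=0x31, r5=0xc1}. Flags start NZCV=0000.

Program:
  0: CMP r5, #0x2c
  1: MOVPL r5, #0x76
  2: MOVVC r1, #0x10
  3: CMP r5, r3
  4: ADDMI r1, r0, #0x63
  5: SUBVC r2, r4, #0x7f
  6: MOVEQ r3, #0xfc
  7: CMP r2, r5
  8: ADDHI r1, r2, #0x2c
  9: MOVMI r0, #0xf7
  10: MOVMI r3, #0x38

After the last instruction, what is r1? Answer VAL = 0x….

VAL = 0x9a

0: ✓ CMP  NZCV=1010
1: · MOVPL
2: ✓ MOVVC  r1←0x10
3: ✓ CMP  NZCV=1000
4: ✓ ADDMI  r1←0x9a
5: ✓ SUBVC  r2←0xb2
6: · MOVEQ
7: ✓ CMP  NZCV=1000
8: · ADDHI
9: ✓ MOVMI  r0←0xf7
10: ✓ MOVMI  r3←0x38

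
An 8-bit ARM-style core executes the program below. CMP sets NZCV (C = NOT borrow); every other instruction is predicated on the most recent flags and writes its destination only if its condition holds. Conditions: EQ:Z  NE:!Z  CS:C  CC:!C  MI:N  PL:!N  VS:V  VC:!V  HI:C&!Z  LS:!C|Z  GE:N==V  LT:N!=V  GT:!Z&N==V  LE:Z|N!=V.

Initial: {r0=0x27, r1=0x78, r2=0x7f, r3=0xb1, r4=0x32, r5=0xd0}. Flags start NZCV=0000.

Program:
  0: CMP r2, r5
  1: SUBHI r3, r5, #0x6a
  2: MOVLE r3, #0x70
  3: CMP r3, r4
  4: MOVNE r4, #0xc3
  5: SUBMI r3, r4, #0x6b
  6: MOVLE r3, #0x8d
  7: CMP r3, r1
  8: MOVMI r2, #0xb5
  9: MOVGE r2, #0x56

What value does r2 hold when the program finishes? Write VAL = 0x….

VAL = 0x7f

[0] flags=1001 → (cmp)
[1] flags=1001 HI?F → skip
[2] flags=1001 LE?F → skip
[3] flags=0011 → (cmp)
[4] flags=0011 NE?T → r4=0xc3
[5] flags=0011 MI?F → skip
[6] flags=0011 LE?T → r3=0x8d
[7] flags=0011 → (cmp)
[8] flags=0011 MI?F → skip
[9] flags=0011 GE?F → skip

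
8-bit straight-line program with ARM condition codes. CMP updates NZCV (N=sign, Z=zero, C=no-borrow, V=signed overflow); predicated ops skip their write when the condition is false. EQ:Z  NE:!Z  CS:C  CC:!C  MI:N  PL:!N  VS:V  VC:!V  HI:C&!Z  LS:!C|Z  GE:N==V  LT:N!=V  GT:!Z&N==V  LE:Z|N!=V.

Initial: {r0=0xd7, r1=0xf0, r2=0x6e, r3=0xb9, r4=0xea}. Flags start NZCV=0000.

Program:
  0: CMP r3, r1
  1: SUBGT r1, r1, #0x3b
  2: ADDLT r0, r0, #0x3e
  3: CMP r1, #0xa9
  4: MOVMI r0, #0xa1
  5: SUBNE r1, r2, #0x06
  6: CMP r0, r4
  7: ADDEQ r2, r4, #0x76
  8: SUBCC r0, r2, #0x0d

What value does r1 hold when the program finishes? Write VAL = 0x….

VAL = 0x68

[0] flags=1000 → (cmp)
[1] flags=1000 GT?F → skip
[2] flags=1000 LT?T → r0=0x15
[3] flags=0010 → (cmp)
[4] flags=0010 MI?F → skip
[5] flags=0010 NE?T → r1=0x68
[6] flags=0000 → (cmp)
[7] flags=0000 EQ?F → skip
[8] flags=0000 CC?T → r0=0x61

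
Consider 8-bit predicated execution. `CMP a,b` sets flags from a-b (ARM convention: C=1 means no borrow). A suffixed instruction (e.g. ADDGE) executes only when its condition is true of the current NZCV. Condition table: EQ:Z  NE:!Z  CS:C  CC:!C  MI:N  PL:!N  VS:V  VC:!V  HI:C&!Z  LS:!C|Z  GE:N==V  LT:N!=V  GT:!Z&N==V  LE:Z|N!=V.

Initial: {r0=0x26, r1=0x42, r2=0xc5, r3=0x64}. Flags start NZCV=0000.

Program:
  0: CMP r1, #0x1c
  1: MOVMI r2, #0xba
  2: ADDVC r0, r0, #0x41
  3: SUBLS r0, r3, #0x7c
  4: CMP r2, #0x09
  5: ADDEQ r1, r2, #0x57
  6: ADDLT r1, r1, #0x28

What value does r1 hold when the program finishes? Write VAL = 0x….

VAL = 0x6a

[0] flags=0010 → (cmp)
[1] flags=0010 MI?F → skip
[2] flags=0010 VC?T → r0=0x67
[3] flags=0010 LS?F → skip
[4] flags=1010 → (cmp)
[5] flags=1010 EQ?F → skip
[6] flags=1010 LT?T → r1=0x6a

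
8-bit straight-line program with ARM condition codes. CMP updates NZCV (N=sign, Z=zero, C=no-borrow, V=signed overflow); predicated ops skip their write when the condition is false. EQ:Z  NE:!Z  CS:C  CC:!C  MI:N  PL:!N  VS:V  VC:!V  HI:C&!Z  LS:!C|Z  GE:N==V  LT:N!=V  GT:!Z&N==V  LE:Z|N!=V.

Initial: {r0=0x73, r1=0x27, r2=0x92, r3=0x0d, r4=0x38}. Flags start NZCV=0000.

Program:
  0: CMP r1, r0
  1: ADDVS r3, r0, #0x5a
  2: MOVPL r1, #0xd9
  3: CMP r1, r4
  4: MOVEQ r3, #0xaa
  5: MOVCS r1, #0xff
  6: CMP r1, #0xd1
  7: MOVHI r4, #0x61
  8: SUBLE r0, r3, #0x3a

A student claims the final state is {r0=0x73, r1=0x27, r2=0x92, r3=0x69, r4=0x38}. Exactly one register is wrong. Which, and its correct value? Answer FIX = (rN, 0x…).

FIX = (r3, 0x0d)

0: ✓ CMP  NZCV=1000
1: · ADDVS
2: · MOVPL
3: ✓ CMP  NZCV=1000
4: · MOVEQ
5: · MOVCS
6: ✓ CMP  NZCV=0000
7: · MOVHI
8: · SUBLE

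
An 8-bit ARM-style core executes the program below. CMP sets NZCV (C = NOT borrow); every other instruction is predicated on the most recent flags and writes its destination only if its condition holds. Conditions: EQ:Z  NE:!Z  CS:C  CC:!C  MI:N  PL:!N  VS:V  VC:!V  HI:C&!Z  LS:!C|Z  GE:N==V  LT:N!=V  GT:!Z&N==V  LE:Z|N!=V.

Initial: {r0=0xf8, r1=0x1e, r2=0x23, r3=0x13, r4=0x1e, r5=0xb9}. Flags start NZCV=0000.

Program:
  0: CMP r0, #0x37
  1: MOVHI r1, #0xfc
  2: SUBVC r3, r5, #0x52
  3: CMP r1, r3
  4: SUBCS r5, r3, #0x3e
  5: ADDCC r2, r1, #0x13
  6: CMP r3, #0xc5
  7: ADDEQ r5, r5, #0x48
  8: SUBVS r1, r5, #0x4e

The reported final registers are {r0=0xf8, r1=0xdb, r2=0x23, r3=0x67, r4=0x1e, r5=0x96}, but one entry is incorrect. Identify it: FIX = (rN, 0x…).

0: ✓ CMP  NZCV=1010
1: ✓ MOVHI  r1←0xfc
2: ✓ SUBVC  r3←0x67
3: ✓ CMP  NZCV=1010
4: ✓ SUBCS  r5←0x29
5: · ADDCC
6: ✓ CMP  NZCV=1001
7: · ADDEQ
8: ✓ SUBVS  r1←0xdb

FIX = (r5, 0x29)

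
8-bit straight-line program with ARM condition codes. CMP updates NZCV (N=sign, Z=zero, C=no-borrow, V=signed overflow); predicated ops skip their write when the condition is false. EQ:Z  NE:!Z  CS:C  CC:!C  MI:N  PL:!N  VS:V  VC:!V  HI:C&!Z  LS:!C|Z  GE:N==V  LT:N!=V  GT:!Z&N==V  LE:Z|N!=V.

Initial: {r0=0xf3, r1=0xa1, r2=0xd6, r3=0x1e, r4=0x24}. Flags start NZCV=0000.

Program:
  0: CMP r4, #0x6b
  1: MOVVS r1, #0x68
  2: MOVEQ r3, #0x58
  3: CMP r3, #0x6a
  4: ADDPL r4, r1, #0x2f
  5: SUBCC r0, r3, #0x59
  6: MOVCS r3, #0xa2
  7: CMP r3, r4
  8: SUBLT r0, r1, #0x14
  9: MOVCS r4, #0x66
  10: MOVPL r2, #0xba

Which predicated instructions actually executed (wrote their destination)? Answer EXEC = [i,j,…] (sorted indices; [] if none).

[0] flags=1000 → (cmp)
[1] flags=1000 VS?F → skip
[2] flags=1000 EQ?F → skip
[3] flags=1000 → (cmp)
[4] flags=1000 PL?F → skip
[5] flags=1000 CC?T → r0=0xc5
[6] flags=1000 CS?F → skip
[7] flags=1000 → (cmp)
[8] flags=1000 LT?T → r0=0x8d
[9] flags=1000 CS?F → skip
[10] flags=1000 PL?F → skip

EXEC = [5,8]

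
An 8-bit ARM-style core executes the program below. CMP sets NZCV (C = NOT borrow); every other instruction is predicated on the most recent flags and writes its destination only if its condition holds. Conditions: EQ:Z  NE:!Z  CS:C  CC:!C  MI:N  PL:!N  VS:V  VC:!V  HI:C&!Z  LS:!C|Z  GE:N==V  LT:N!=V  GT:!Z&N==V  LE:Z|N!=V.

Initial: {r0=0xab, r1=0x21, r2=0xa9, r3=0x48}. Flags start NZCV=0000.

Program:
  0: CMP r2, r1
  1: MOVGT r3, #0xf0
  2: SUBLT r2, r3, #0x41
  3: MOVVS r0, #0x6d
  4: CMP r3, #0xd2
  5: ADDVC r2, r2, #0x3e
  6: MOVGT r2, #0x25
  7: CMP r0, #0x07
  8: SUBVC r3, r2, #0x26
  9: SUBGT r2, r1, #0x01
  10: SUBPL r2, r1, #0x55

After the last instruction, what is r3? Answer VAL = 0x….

VAL = 0xff

0: ✓ CMP  NZCV=1010
1: · MOVGT
2: ✓ SUBLT  r2←0x07
3: · MOVVS
4: ✓ CMP  NZCV=0000
5: ✓ ADDVC  r2←0x45
6: ✓ MOVGT  r2←0x25
7: ✓ CMP  NZCV=1010
8: ✓ SUBVC  r3←0xff
9: · SUBGT
10: · SUBPL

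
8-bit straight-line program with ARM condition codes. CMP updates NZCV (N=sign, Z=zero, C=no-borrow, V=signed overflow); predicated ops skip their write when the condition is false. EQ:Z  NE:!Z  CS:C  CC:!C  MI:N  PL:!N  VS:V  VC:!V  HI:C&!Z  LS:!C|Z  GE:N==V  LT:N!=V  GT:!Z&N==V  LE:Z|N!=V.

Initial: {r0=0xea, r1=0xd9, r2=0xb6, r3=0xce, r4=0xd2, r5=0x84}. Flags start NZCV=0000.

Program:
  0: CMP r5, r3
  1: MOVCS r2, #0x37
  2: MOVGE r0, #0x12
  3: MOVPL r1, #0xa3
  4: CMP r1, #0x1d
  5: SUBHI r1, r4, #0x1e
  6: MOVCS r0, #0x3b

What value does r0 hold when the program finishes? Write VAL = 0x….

VAL = 0x3b

[0] flags=1000 → (cmp)
[1] flags=1000 CS?F → skip
[2] flags=1000 GE?F → skip
[3] flags=1000 PL?F → skip
[4] flags=1010 → (cmp)
[5] flags=1010 HI?T → r1=0xb4
[6] flags=1010 CS?T → r0=0x3b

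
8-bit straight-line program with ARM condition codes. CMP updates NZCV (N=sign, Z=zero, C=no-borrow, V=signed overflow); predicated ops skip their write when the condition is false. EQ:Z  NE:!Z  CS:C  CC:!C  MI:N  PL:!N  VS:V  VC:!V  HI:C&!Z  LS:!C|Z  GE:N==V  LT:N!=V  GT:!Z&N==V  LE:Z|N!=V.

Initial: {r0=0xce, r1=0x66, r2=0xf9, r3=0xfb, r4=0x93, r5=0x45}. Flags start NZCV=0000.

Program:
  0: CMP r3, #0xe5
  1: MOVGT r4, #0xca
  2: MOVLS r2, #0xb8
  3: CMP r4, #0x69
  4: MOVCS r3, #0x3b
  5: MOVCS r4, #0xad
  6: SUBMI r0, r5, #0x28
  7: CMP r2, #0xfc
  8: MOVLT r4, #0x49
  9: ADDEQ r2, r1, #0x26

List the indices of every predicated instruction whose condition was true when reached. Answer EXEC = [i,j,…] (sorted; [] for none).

[0] flags=0010 → (cmp)
[1] flags=0010 GT?T → r4=0xca
[2] flags=0010 LS?F → skip
[3] flags=0011 → (cmp)
[4] flags=0011 CS?T → r3=0x3b
[5] flags=0011 CS?T → r4=0xad
[6] flags=0011 MI?F → skip
[7] flags=1000 → (cmp)
[8] flags=1000 LT?T → r4=0x49
[9] flags=1000 EQ?F → skip

EXEC = [1,4,5,8]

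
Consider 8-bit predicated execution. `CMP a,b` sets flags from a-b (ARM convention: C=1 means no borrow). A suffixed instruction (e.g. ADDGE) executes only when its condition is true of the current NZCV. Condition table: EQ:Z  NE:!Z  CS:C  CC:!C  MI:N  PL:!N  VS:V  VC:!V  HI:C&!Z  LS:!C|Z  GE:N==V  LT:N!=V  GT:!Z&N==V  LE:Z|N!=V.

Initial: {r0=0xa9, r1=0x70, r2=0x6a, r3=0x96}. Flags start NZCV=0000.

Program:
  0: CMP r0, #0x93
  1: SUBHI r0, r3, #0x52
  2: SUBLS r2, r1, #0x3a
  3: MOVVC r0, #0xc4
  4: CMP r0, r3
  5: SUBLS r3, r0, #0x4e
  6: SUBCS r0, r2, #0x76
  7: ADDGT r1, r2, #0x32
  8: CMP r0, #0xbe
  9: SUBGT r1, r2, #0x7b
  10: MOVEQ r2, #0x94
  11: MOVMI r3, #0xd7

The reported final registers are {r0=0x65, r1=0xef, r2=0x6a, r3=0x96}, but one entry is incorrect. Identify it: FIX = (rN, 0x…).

FIX = (r0, 0xf4)

[0] flags=0010 → (cmp)
[1] flags=0010 HI?T → r0=0x44
[2] flags=0010 LS?F → skip
[3] flags=0010 VC?T → r0=0xc4
[4] flags=0010 → (cmp)
[5] flags=0010 LS?F → skip
[6] flags=0010 CS?T → r0=0xf4
[7] flags=0010 GT?T → r1=0x9c
[8] flags=0010 → (cmp)
[9] flags=0010 GT?T → r1=0xef
[10] flags=0010 EQ?F → skip
[11] flags=0010 MI?F → skip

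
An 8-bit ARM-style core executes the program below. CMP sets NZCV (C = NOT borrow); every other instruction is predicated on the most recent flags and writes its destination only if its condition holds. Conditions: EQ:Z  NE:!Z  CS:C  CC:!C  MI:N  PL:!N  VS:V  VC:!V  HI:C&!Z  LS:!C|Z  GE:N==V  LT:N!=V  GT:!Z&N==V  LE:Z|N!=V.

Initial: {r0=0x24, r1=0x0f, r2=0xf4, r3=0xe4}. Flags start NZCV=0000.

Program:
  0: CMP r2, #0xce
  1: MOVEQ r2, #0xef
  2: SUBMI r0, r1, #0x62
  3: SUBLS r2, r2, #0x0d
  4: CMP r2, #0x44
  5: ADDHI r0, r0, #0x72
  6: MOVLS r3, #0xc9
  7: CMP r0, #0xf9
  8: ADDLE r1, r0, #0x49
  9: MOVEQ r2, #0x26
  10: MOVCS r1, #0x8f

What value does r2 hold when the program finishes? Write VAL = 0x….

VAL = 0xf4

[0] flags=0010 → (cmp)
[1] flags=0010 EQ?F → skip
[2] flags=0010 MI?F → skip
[3] flags=0010 LS?F → skip
[4] flags=1010 → (cmp)
[5] flags=1010 HI?T → r0=0x96
[6] flags=1010 LS?F → skip
[7] flags=1000 → (cmp)
[8] flags=1000 LE?T → r1=0xdf
[9] flags=1000 EQ?F → skip
[10] flags=1000 CS?F → skip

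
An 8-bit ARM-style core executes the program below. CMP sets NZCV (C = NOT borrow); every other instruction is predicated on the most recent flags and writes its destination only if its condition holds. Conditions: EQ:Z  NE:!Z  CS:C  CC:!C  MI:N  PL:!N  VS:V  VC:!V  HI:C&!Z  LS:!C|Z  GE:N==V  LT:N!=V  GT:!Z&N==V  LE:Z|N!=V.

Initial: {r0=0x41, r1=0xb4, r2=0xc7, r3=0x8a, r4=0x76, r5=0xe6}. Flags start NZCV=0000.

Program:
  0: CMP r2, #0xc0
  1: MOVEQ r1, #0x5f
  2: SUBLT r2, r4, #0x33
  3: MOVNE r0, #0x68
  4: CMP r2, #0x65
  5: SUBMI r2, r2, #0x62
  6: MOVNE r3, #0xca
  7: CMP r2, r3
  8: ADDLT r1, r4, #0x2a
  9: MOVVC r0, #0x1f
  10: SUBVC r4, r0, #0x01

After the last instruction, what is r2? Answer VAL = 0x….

VAL = 0xc7

0: ✓ CMP  NZCV=0010
1: · MOVEQ
2: · SUBLT
3: ✓ MOVNE  r0←0x68
4: ✓ CMP  NZCV=0011
5: · SUBMI
6: ✓ MOVNE  r3←0xca
7: ✓ CMP  NZCV=1000
8: ✓ ADDLT  r1←0xa0
9: ✓ MOVVC  r0←0x1f
10: ✓ SUBVC  r4←0x1e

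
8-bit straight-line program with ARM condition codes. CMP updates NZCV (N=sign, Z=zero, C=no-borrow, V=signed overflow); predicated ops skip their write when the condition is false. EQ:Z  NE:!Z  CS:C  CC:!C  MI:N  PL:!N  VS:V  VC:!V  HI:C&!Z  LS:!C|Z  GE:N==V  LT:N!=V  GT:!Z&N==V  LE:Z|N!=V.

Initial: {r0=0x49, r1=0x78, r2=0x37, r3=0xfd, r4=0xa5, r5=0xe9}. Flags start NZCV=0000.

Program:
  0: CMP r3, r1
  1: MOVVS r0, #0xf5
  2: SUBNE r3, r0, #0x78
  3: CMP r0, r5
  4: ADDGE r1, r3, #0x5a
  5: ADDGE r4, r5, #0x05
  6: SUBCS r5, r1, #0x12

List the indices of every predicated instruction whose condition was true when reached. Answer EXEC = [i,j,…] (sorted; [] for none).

[0] flags=1010 → (cmp)
[1] flags=1010 VS?F → skip
[2] flags=1010 NE?T → r3=0xd1
[3] flags=0000 → (cmp)
[4] flags=0000 GE?T → r1=0x2b
[5] flags=0000 GE?T → r4=0xee
[6] flags=0000 CS?F → skip

EXEC = [2,4,5]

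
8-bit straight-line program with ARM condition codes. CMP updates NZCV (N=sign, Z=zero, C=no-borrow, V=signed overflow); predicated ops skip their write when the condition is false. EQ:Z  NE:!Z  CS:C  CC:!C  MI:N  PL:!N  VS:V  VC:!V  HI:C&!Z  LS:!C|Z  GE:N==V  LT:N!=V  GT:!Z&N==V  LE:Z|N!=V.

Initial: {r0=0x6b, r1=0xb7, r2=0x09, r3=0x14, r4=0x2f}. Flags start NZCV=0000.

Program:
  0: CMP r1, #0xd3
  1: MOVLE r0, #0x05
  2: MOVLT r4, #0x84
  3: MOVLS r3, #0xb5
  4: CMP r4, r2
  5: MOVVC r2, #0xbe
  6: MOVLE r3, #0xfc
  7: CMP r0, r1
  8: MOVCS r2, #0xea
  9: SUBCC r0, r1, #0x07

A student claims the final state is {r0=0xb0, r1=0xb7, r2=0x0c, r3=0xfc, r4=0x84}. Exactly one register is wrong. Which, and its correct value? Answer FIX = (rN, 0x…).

FIX = (r2, 0x09)

0: ✓ CMP  NZCV=1000
1: ✓ MOVLE  r0←0x05
2: ✓ MOVLT  r4←0x84
3: ✓ MOVLS  r3←0xb5
4: ✓ CMP  NZCV=0011
5: · MOVVC
6: ✓ MOVLE  r3←0xfc
7: ✓ CMP  NZCV=0000
8: · MOVCS
9: ✓ SUBCC  r0←0xb0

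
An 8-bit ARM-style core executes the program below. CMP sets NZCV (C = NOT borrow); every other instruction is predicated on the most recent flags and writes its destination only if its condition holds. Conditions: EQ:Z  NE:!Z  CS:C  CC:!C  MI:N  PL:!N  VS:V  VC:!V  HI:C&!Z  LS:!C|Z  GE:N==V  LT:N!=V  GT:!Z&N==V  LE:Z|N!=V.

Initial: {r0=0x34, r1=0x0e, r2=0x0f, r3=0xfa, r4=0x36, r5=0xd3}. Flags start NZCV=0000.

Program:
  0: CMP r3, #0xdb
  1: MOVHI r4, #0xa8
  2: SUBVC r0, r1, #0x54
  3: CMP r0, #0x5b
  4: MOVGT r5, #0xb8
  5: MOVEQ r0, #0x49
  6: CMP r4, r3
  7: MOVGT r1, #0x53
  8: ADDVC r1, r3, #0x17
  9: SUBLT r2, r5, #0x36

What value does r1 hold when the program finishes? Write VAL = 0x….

VAL = 0x11

0: ✓ CMP  NZCV=0010
1: ✓ MOVHI  r4←0xa8
2: ✓ SUBVC  r0←0xba
3: ✓ CMP  NZCV=0011
4: · MOVGT
5: · MOVEQ
6: ✓ CMP  NZCV=1000
7: · MOVGT
8: ✓ ADDVC  r1←0x11
9: ✓ SUBLT  r2←0x9d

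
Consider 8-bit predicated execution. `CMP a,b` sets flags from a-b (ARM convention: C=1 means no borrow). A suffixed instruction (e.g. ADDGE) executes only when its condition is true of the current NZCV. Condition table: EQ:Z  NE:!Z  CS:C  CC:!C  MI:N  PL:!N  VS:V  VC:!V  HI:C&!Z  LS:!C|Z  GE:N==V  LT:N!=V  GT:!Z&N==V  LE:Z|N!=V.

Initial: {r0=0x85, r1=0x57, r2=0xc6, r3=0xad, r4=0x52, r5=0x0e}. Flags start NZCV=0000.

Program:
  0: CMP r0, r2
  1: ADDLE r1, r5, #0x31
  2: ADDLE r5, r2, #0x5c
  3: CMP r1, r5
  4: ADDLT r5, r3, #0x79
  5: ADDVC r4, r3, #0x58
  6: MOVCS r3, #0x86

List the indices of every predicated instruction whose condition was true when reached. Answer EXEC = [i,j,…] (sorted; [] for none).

EXEC = [1,2,5,6]

0: ✓ CMP  NZCV=1000
1: ✓ ADDLE  r1←0x3f
2: ✓ ADDLE  r5←0x22
3: ✓ CMP  NZCV=0010
4: · ADDLT
5: ✓ ADDVC  r4←0x05
6: ✓ MOVCS  r3←0x86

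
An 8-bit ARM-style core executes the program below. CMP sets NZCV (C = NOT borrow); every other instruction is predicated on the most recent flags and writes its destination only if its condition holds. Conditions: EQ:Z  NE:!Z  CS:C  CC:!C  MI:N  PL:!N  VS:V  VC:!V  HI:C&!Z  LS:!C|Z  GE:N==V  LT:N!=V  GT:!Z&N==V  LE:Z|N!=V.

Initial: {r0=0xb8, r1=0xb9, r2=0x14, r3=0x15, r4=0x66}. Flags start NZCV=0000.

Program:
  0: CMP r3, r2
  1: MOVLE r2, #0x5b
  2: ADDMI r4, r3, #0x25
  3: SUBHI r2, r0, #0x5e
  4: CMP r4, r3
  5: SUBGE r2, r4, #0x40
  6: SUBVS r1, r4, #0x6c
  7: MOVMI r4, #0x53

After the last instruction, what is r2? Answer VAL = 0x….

VAL = 0x26

[0] flags=0010 → (cmp)
[1] flags=0010 LE?F → skip
[2] flags=0010 MI?F → skip
[3] flags=0010 HI?T → r2=0x5a
[4] flags=0010 → (cmp)
[5] flags=0010 GE?T → r2=0x26
[6] flags=0010 VS?F → skip
[7] flags=0010 MI?F → skip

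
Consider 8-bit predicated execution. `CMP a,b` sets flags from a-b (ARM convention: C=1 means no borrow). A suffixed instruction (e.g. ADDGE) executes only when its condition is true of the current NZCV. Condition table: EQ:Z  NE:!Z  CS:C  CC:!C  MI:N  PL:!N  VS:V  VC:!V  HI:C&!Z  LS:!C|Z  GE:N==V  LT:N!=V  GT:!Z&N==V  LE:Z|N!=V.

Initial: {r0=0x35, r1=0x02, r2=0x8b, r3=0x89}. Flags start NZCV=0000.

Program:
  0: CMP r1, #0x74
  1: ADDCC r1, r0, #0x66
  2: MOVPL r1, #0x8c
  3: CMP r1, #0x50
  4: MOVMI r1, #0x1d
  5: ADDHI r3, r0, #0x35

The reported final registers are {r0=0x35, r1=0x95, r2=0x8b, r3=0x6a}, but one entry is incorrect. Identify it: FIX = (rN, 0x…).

FIX = (r1, 0x9b)

0: ✓ CMP  NZCV=1000
1: ✓ ADDCC  r1←0x9b
2: · MOVPL
3: ✓ CMP  NZCV=0011
4: · MOVMI
5: ✓ ADDHI  r3←0x6a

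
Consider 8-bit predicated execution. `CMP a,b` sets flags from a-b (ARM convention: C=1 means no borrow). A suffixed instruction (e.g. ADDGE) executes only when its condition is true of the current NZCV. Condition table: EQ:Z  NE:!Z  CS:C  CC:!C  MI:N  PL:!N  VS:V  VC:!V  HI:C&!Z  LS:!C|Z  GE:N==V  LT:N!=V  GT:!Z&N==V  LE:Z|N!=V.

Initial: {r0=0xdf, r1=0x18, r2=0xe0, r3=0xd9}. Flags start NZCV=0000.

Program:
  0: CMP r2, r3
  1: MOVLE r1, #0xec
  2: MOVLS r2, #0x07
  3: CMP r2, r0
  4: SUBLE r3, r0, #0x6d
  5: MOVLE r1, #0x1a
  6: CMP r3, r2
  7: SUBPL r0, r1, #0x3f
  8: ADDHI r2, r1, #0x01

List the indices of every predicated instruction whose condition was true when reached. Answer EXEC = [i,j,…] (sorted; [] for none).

EXEC = []

0: ✓ CMP  NZCV=0010
1: · MOVLE
2: · MOVLS
3: ✓ CMP  NZCV=0010
4: · SUBLE
5: · MOVLE
6: ✓ CMP  NZCV=1000
7: · SUBPL
8: · ADDHI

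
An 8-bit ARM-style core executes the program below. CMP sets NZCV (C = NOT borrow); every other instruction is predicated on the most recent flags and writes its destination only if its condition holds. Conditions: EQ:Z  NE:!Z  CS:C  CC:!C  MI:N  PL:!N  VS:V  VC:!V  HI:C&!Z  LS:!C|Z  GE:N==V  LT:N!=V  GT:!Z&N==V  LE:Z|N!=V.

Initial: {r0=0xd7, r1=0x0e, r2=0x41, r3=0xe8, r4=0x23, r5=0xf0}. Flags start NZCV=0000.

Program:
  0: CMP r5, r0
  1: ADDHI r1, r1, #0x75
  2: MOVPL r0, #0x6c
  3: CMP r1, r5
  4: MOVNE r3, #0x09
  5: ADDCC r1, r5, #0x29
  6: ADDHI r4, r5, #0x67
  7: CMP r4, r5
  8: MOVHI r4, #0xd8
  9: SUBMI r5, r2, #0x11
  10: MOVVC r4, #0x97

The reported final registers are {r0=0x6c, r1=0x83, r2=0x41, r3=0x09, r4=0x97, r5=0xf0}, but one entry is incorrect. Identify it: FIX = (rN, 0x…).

[0] flags=0010 → (cmp)
[1] flags=0010 HI?T → r1=0x83
[2] flags=0010 PL?T → r0=0x6c
[3] flags=1000 → (cmp)
[4] flags=1000 NE?T → r3=0x09
[5] flags=1000 CC?T → r1=0x19
[6] flags=1000 HI?F → skip
[7] flags=0000 → (cmp)
[8] flags=0000 HI?F → skip
[9] flags=0000 MI?F → skip
[10] flags=0000 VC?T → r4=0x97

FIX = (r1, 0x19)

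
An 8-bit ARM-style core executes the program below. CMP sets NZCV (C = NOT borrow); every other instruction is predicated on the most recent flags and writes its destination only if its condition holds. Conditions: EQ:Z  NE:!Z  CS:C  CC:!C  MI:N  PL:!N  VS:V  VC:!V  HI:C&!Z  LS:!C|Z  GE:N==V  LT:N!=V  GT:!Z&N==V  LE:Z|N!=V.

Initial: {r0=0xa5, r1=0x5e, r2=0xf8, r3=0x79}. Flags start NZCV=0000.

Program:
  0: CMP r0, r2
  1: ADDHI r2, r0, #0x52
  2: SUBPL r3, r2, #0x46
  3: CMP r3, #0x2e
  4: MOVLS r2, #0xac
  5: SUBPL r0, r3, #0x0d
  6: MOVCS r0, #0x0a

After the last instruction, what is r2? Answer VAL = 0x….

0: ✓ CMP  NZCV=1000
1: · ADDHI
2: · SUBPL
3: ✓ CMP  NZCV=0010
4: · MOVLS
5: ✓ SUBPL  r0←0x6c
6: ✓ MOVCS  r0←0x0a

VAL = 0xf8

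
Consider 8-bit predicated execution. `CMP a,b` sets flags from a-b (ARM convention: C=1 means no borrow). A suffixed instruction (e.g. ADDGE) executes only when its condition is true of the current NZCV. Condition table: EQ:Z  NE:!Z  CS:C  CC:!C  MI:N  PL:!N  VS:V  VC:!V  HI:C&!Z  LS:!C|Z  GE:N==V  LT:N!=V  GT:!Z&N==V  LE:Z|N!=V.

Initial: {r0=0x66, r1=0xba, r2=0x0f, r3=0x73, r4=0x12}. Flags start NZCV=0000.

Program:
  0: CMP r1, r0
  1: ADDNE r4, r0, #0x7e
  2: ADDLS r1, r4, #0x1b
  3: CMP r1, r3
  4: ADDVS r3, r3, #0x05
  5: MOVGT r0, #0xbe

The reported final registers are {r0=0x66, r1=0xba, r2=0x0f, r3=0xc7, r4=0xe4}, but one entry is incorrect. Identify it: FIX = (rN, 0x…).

FIX = (r3, 0x78)

0: ✓ CMP  NZCV=0011
1: ✓ ADDNE  r4←0xe4
2: · ADDLS
3: ✓ CMP  NZCV=0011
4: ✓ ADDVS  r3←0x78
5: · MOVGT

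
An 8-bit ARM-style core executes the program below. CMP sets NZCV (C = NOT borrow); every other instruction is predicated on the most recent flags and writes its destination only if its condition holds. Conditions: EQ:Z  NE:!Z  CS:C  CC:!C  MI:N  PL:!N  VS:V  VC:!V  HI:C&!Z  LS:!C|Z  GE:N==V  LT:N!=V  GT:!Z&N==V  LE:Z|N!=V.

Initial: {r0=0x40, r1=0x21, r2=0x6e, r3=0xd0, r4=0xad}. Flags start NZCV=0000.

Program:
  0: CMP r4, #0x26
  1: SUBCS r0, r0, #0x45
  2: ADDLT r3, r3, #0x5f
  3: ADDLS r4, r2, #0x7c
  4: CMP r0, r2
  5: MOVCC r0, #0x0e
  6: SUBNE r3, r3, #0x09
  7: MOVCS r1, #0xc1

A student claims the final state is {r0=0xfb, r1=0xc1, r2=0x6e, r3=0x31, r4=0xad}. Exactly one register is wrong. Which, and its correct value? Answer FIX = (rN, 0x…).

0: ✓ CMP  NZCV=1010
1: ✓ SUBCS  r0←0xfb
2: ✓ ADDLT  r3←0x2f
3: · ADDLS
4: ✓ CMP  NZCV=1010
5: · MOVCC
6: ✓ SUBNE  r3←0x26
7: ✓ MOVCS  r1←0xc1

FIX = (r3, 0x26)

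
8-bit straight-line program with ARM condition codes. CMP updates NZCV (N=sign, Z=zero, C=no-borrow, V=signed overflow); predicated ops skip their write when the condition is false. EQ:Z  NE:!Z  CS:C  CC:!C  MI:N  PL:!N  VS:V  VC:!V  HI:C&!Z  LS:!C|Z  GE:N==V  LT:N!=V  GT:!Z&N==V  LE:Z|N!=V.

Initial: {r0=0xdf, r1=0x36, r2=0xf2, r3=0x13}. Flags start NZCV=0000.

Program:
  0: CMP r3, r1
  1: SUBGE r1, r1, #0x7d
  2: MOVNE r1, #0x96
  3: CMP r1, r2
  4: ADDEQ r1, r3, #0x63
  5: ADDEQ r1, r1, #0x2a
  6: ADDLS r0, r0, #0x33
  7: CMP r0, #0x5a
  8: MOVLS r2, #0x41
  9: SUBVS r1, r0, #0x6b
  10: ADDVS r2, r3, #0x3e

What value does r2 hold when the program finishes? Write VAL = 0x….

VAL = 0x41

[0] flags=1000 → (cmp)
[1] flags=1000 GE?F → skip
[2] flags=1000 NE?T → r1=0x96
[3] flags=1000 → (cmp)
[4] flags=1000 EQ?F → skip
[5] flags=1000 EQ?F → skip
[6] flags=1000 LS?T → r0=0x12
[7] flags=1000 → (cmp)
[8] flags=1000 LS?T → r2=0x41
[9] flags=1000 VS?F → skip
[10] flags=1000 VS?F → skip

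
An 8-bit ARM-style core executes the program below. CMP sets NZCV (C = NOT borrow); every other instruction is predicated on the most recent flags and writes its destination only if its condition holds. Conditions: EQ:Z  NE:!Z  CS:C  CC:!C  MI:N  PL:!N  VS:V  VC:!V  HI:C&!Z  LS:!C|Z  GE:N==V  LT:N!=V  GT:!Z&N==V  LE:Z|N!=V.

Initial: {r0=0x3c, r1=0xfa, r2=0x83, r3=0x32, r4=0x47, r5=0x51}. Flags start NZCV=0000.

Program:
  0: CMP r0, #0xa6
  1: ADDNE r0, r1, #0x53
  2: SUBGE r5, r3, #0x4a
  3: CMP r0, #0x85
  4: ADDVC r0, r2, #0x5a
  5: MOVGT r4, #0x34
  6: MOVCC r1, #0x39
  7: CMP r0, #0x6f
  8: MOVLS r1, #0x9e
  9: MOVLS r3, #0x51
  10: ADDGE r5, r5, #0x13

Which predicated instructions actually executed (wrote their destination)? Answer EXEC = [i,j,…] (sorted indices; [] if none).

[0] flags=1001 → (cmp)
[1] flags=1001 NE?T → r0=0x4d
[2] flags=1001 GE?T → r5=0xe8
[3] flags=1001 → (cmp)
[4] flags=1001 VC?F → skip
[5] flags=1001 GT?T → r4=0x34
[6] flags=1001 CC?T → r1=0x39
[7] flags=1000 → (cmp)
[8] flags=1000 LS?T → r1=0x9e
[9] flags=1000 LS?T → r3=0x51
[10] flags=1000 GE?F → skip

EXEC = [1,2,5,6,8,9]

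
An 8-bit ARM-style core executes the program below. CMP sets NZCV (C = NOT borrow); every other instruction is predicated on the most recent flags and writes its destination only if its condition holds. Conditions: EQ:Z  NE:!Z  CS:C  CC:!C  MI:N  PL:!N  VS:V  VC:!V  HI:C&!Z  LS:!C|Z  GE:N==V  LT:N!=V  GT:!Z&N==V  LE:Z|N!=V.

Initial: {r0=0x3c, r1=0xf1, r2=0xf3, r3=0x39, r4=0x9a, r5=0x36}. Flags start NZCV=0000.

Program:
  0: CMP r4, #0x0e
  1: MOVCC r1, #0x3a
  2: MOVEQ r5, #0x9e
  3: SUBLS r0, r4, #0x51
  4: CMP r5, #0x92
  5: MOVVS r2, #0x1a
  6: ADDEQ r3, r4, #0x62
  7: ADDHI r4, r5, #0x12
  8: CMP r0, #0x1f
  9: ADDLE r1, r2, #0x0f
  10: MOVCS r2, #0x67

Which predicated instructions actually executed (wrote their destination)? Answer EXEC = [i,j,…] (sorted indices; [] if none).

[0] flags=1010 → (cmp)
[1] flags=1010 CC?F → skip
[2] flags=1010 EQ?F → skip
[3] flags=1010 LS?F → skip
[4] flags=1001 → (cmp)
[5] flags=1001 VS?T → r2=0x1a
[6] flags=1001 EQ?F → skip
[7] flags=1001 HI?F → skip
[8] flags=0010 → (cmp)
[9] flags=0010 LE?F → skip
[10] flags=0010 CS?T → r2=0x67

EXEC = [5,10]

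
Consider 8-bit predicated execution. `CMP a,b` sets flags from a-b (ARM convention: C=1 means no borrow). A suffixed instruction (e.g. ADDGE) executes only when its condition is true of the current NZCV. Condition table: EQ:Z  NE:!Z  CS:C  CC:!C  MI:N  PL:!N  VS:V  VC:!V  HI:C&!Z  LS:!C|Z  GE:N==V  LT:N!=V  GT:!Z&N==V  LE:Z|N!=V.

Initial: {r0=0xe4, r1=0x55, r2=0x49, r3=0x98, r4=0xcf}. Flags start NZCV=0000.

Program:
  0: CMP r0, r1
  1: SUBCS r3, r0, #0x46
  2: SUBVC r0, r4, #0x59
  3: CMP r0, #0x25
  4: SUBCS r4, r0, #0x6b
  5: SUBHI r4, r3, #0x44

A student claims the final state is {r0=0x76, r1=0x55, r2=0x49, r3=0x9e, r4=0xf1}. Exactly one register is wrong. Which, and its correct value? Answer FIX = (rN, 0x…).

FIX = (r4, 0x5a)

0: ✓ CMP  NZCV=1010
1: ✓ SUBCS  r3←0x9e
2: ✓ SUBVC  r0←0x76
3: ✓ CMP  NZCV=0010
4: ✓ SUBCS  r4←0x0b
5: ✓ SUBHI  r4←0x5a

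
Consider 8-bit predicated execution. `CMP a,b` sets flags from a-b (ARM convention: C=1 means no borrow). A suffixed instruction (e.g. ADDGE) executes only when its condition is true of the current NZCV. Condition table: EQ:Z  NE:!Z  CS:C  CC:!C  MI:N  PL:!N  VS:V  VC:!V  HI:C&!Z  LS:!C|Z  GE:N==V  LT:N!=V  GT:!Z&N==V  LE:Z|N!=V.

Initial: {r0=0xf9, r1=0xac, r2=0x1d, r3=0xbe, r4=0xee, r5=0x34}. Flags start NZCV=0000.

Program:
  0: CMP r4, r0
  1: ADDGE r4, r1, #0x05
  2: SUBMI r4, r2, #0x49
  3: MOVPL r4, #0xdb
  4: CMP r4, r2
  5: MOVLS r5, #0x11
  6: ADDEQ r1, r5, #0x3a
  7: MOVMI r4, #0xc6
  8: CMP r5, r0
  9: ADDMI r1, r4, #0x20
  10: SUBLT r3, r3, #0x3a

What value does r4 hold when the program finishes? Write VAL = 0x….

VAL = 0xc6

[0] flags=1000 → (cmp)
[1] flags=1000 GE?F → skip
[2] flags=1000 MI?T → r4=0xd4
[3] flags=1000 PL?F → skip
[4] flags=1010 → (cmp)
[5] flags=1010 LS?F → skip
[6] flags=1010 EQ?F → skip
[7] flags=1010 MI?T → r4=0xc6
[8] flags=0000 → (cmp)
[9] flags=0000 MI?F → skip
[10] flags=0000 LT?F → skip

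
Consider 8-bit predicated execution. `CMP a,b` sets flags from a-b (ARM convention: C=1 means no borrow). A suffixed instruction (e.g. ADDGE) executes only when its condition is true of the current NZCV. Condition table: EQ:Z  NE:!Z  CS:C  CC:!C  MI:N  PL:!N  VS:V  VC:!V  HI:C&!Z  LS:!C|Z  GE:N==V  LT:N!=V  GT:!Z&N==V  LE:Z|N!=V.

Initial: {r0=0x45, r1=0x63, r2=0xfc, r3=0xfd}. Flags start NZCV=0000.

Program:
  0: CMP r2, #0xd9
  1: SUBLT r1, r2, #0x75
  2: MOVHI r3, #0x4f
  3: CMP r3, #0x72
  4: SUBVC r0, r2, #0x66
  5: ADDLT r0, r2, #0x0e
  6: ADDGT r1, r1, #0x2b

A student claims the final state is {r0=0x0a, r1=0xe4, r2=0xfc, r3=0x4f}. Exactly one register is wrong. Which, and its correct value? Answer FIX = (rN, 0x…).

0: ✓ CMP  NZCV=0010
1: · SUBLT
2: ✓ MOVHI  r3←0x4f
3: ✓ CMP  NZCV=1000
4: ✓ SUBVC  r0←0x96
5: ✓ ADDLT  r0←0x0a
6: · ADDGT

FIX = (r1, 0x63)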